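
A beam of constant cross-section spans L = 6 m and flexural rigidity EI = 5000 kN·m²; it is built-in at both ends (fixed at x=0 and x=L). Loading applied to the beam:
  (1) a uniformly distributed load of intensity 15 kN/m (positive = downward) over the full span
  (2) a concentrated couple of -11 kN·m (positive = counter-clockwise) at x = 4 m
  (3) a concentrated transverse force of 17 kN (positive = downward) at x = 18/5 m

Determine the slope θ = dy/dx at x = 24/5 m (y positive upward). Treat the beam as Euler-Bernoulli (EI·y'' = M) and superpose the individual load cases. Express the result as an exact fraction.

Load 1 — uniform load w=15 kN/m over full span:
  θ_1 = -wx(L-x)(L-2x)/(12EI) = -15·(24/5)·(6-(24/5))·(6-2·(24/5))/(12·5000) = 81/15625 rad
Load 2 — applied couple M₀=-11 kN·m at a=4 m (b=L-a=2):
  θ_2 = (R_Ax²/2 - M_Ax - M₀(x-a))/EI  [x>a] with R_A=-22/9, M_A=-11/3 = ((-22/9)·(24/5)²/2 - (-11/3)·(24/5) - (-11)·((24/5)-4))/5000 = -11/31250 rad
Load 3 — point force P=17 kN at a=18/5 m (b=L-a=12/5):
  θ_3 = Pa²(L-x)(2bL-(3b+a)(L-x))/(2L³EI)  [x>a] = 17·(18/5)²·(6-(24/5))·(2·(12/5)·6-(3·(12/5)+(18/5))·(6-(24/5)))/(2·6³·5000) = 15147/7812500 rad
Superposition: θ = Σ θ_i = 52897/7812500 rad ≈ 0.006771 rad

θ(24/5) = 52897/7812500 rad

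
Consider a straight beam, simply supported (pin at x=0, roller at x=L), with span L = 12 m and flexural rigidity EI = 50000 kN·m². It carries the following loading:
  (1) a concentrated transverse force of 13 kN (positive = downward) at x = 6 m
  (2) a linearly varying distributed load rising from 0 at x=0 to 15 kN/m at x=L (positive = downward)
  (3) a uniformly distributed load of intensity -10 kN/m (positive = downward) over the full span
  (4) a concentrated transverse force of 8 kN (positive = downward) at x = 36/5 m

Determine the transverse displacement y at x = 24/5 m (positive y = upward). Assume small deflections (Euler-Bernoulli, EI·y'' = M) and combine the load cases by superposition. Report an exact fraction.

y(24/5) = -5463/19531250 m

Load 1 — point force P=13 kN at a=6 m (b=L-a=6):
  y_1 = -Pbx(L²-b²-x²)/(6LEI)  [x≤a] = -13·6·(24/5)·(12²-6²-(24/5)²)/(6·12·50000) = -6903/781250 m
Load 2 — triangular load w₀=15 kN/m (0→w₀ over full span):
  y_2 = -w₀x(7L⁴-10L²x²+3x⁴)/(360LEI) = -15·(24/5)·(7·12⁴-10·12²·(24/5)²+3·(24/5)⁴)/(360·12·50000) = -369684/9765625 m
Load 3 — uniform load w=-10 kN/m over full span:
  y_3 = -wx(L³-2Lx²+x³)/(24EI) = -(-10)·(24/5)·(12³-2·12·(24/5)²+(24/5)³)/(24·50000) = 20088/390625 m
Load 4 — point force P=8 kN at a=36/5 m (b=L-a=24/5):
  y_4 = -Pbx(L²-b²-x²)/(6LEI)  [x≤a] = -8·(24/5)·(24/5)·(12²-(24/5)²-(24/5)²)/(6·12·50000) = -9792/1953125 m
Superposition: y = Σ y_i = -5463/19531250 m ≈ -0.000280 m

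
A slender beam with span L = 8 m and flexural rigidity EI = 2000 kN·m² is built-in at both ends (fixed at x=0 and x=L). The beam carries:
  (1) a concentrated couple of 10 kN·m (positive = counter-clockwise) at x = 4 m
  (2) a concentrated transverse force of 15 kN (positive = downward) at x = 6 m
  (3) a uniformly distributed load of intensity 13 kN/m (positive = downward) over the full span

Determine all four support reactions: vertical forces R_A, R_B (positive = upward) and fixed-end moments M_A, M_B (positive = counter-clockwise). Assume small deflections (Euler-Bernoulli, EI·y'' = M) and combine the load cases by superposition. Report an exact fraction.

R_A = 1799/32 kN, M_A = 1859/24 kN·m, R_B = 2009/32 kN, M_B = -2009/24 kN·m

Load 1 — applied couple M₀=10 kN·m at a=4 m (b=L-a=4):
  R_A = 6M₀ab/L³ = 6·10·4·4/8³ = 15/8 kN
  M_A = M₀b(2a-b)/L² = 10·4·(2·4-4)/8² = 5/2 kN·m
  R_B = -6M₀ab/L³ = -6·10·4·4/8³ = -15/8 kN
  M_B = M₀a(2b-a)/L² = 10·4·(2·4-4)/8² = 5/2 kN·m
Load 2 — point force P=15 kN at a=6 m (b=L-a=2):
  R_A = Pb²(3a+b)/L³ = 15·2²·(3·6+2)/8³ = 75/32 kN
  M_A = Pab²/L² = 15·6·2²/8² = 45/8 kN·m
  R_B = Pa²(a+3b)/L³ = 15·6²·(6+3·2)/8³ = 405/32 kN
  M_B = -Pa²b/L² = -15·6²·2/8² = -135/8 kN·m
Load 3 — uniform load w=13 kN/m over full span:
  R_A = wL/2 = 13·8/2 = 52 kN
  M_A = wL²/12 = 13·8²/12 = 208/3 kN·m
  R_B = wL/2 = 13·8/2 = 52 kN
  M_B = -wL²/12 = -13·8²/12 = -208/3 kN·m
Superposition: R_A = 1799/32 kN, M_A = 1859/24 kN·m, R_B = 2009/32 kN, M_B = -2009/24 kN·m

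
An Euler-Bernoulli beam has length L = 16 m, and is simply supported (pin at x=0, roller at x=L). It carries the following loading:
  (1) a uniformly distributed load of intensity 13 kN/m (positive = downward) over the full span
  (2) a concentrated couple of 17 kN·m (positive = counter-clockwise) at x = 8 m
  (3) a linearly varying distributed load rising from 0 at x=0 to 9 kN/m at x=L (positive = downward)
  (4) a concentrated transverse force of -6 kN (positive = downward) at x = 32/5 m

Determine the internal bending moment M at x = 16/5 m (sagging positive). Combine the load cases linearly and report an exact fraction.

Load 1 — uniform load w=13 kN/m over full span:
  M_1 = wx(L-x)/2 = 13·(16/5)·(16-(16/5))/2 = 6656/25 kN·m
Load 2 — applied couple M₀=17 kN·m at a=8 m (b=L-a=8):
  M_2 = M₀x/L  [x≤a] = 17·(16/5)/16 = 17/5 kN·m
Load 3 — triangular load w₀=9 kN/m (0→w₀ over full span):
  M_3 = w₀Lx/6 - w₀x³/(6L) = 9·16·(16/5)/6 - 9·(16/5)³/(6·16) = 9216/125 kN·m
Load 4 — point force P=-6 kN at a=32/5 m (b=L-a=48/5):
  M_4 = Pbx/L  [x≤a] = (-6)·(48/5)·(16/5)/16 = -288/25 kN·m
Superposition: M = Σ M_i = 41481/125 kN·m ≈ 331.848000 kN·m

M(16/5) = 41481/125 kN·m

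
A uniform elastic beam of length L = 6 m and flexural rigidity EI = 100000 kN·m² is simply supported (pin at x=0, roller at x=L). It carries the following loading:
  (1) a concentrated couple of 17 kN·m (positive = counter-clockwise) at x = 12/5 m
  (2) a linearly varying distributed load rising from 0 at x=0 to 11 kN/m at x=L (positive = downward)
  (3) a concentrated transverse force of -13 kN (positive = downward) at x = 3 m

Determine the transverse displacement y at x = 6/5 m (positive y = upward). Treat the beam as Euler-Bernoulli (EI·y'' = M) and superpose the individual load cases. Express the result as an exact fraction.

Load 1 — applied couple M₀=17 kN·m at a=12/5 m (b=L-a=18/5):
  y_1 = (M₀x³/(6L)+C₁x)/EI  [x≤a] with C₁=M₀(3b²-L²)/(6L)=34/25 = (17·(6/5)³/(6·6)+(34/25)·(6/5))/100000 = 153/6250000 m
Load 2 — triangular load w₀=11 kN/m (0→w₀ over full span):
  y_2 = -w₀x(7L⁴-10L²x²+3x⁴)/(360LEI) = -11·(6/5)·(7·6⁴-10·6²·(6/5)²+3·(6/5)⁴)/(360·6·100000) = -25542/48828125 m
Load 3 — point force P=-13 kN at a=3 m (b=L-a=3):
  y_3 = -Pbx(L²-b²-x²)/(6LEI)  [x≤a] = -(-13)·3·(6/5)·(6²-3²-(6/5)²)/(6·6·100000) = 8307/25000000 m
Superposition: y = Σ y_i = -519813/3125000000 m ≈ -0.000166 m

y(6/5) = -519813/3125000000 m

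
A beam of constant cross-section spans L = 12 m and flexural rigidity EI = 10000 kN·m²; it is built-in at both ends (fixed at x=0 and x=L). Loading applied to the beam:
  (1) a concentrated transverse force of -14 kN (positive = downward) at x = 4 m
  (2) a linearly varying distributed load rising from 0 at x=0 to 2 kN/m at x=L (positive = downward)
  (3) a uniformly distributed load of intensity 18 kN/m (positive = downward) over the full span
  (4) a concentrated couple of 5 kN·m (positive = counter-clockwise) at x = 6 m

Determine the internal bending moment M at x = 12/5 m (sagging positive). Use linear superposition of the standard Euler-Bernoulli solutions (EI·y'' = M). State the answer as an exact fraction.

Load 1 — point force P=-14 kN at a=4 m (b=L-a=8):
  M_1 = Pb²(3a+b)x/L³ - Pab²/L²  [x≤a] = (-14)·8²·(3·4+8)·(12/5)/12³ - (-14)·4·8²/12² = 0 kN·m
Load 2 — triangular load w₀=2 kN/m (0→w₀ over full span):
  M_2 = 3w₀Lx/20 - w₀L²/30 - w₀x³/(6L) = 3·2·12·(12/5)/20 - 2·12²/30 - 2·(12/5)³/(6·12) = -168/125 kN·m
Load 3 — uniform load w=18 kN/m over full span:
  M_3 = wLx/2 - wL²/12 - wx²/2 = 18·12·(12/5)/2 - 18·12²/12 - 18·(12/5)²/2 = -216/25 kN·m
Load 4 — applied couple M₀=5 kN·m at a=6 m (b=L-a=6):
  M_4 = R_Ax - M_A  [x≤a] with R_A=5/8, M_A=5/4 = (5/8)·(12/5) - (5/4) = 1/4 kN·m
Superposition: M = Σ M_i = -4867/500 kN·m ≈ -9.734000 kN·m

M(12/5) = -4867/500 kN·m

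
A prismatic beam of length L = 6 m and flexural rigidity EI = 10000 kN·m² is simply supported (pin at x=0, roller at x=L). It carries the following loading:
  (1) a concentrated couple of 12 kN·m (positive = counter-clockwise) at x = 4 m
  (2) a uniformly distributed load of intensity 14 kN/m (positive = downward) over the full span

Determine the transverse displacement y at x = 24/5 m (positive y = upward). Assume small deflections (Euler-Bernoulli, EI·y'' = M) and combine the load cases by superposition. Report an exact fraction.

Load 1 — applied couple M₀=12 kN·m at a=4 m (b=L-a=2):
  y_1 = (M₀x³/(6L)-M₀(x-a)²/2+C₁x)/EI  [x>a] with C₁=M₀(3b²-L²)/(6L)=-8 = (12·(24/5)³/(6·6)-12·((24/5)-4)²/2+(-8)·(24/5))/10000 = -42/78125 m
Load 2 — uniform load w=14 kN/m over full span:
  y_2 = -wx(L³-2Lx²+x³)/(24EI) = -14·(24/5)·(6³-2·6·(24/5)²+(24/5)³)/(24·10000) = -5481/390625 m
Superposition: y = Σ y_i = -5691/390625 m ≈ -0.014569 m

y(24/5) = -5691/390625 m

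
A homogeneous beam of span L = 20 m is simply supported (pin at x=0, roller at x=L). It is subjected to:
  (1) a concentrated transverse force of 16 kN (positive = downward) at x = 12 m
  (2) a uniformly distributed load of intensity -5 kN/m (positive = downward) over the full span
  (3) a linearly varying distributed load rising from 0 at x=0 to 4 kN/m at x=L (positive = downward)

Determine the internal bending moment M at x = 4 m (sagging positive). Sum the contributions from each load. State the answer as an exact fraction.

Load 1 — point force P=16 kN at a=12 m (b=L-a=8):
  M_1 = Pbx/L  [x≤a] = 16·8·4/20 = 128/5 kN·m
Load 2 — uniform load w=-5 kN/m over full span:
  M_2 = wx(L-x)/2 = (-5)·4·(20-4)/2 = -160 kN·m
Load 3 — triangular load w₀=4 kN/m (0→w₀ over full span):
  M_3 = w₀Lx/6 - w₀x³/(6L) = 4·20·4/6 - 4·4³/(6·20) = 256/5 kN·m
Superposition: M = Σ M_i = -416/5 kN·m ≈ -83.200000 kN·m

M(4) = -416/5 kN·m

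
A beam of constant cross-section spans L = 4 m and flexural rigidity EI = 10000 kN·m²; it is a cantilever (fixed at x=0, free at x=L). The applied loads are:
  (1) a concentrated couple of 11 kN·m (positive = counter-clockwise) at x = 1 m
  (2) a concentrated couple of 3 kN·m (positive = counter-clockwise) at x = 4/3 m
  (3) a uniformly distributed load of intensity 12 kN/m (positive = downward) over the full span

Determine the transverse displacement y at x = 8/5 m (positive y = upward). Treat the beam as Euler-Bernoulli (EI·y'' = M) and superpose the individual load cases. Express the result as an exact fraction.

Load 1 — applied couple M₀=11 kN·m at a=1 m (b=L-a=3):
  y_1 = M₀a(2x-a)/(2EI)  [x>a] = 11·1·(2·(8/5)-1)/(2·10000) = 121/100000 m
Load 2 — applied couple M₀=3 kN·m at a=4/3 m (b=L-a=8/3):
  y_2 = M₀a(2x-a)/(2EI)  [x>a] = 3·(4/3)·(2·(8/5)-(4/3))/(2·10000) = 7/18750 m
Load 3 — uniform load w=12 kN/m over full span:
  y_3 = -wx²(x²-4Lx+6L²)/(24EI) = -12·(8/5)²·((8/5)²-4·4·(8/5)+6·4²)/(24·10000) = -3648/390625 m
Superposition: y = Σ y_i = -290833/37500000 m ≈ -0.007756 m

y(8/5) = -290833/37500000 m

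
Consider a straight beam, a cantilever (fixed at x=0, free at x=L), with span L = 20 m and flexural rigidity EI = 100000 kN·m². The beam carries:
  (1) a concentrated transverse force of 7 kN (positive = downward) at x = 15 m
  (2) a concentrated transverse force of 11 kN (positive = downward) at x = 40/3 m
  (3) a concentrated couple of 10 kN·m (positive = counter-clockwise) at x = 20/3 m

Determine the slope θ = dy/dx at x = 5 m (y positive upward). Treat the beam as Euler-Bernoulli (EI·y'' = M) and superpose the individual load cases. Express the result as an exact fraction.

θ(5) = -59/6000 rad

Load 1 — point force P=7 kN at a=15 m (b=L-a=5):
  θ_1 = -Px(2a-x)/(2EI)  [x≤a] = -7·5·(2·15-5)/(2·100000) = -7/1600 rad
Load 2 — point force P=11 kN at a=40/3 m (b=L-a=20/3):
  θ_2 = -Px(2a-x)/(2EI)  [x≤a] = -11·5·(2·(40/3)-5)/(2·100000) = -143/24000 rad
Load 3 — applied couple M₀=10 kN·m at a=20/3 m (b=L-a=40/3):
  θ_3 = M₀x/EI  [x≤a] = 10·5/100000 = 1/2000 rad
Superposition: θ = Σ θ_i = -59/6000 rad ≈ -0.009833 rad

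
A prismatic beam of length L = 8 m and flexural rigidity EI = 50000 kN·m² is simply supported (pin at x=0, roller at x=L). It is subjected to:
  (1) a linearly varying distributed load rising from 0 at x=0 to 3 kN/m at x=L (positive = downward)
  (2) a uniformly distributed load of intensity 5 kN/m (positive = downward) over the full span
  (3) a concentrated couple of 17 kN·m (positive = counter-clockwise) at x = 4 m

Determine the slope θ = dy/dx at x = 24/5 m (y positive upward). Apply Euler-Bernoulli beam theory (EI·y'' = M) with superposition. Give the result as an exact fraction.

θ(24/5) = 27941/31250000 rad

Load 1 — triangular load w₀=3 kN/m (0→w₀ over full span):
  θ_1 = -w₀(7L⁴-30L²x²+15x⁴)/(360LEI) = -3·(7·8⁴-30·8²·(24/5)²+15·(24/5)⁴)/(360·8·50000) = 928/5859375 rad
Load 2 — uniform load w=5 kN/m over full span:
  θ_2 = -w(L³-6Lx²+4x³)/(24EI) = -5·(8³-6·8·(24/5)²+4·(24/5)³)/(24·50000) = 148/234375 rad
Load 3 — applied couple M₀=17 kN·m at a=4 m (b=L-a=4):
  θ_3 = (M₀x²/(2L)-M₀(x-a)+C₁)/EI  [x>a] with C₁=M₀(3b²-L²)/(6L)=-17/3 = (17·(24/5)²/(2·8)-17·((24/5)-4)+(-17/3))/50000 = 391/3750000 rad
Superposition: θ = Σ θ_i = 27941/31250000 rad ≈ 0.000894 rad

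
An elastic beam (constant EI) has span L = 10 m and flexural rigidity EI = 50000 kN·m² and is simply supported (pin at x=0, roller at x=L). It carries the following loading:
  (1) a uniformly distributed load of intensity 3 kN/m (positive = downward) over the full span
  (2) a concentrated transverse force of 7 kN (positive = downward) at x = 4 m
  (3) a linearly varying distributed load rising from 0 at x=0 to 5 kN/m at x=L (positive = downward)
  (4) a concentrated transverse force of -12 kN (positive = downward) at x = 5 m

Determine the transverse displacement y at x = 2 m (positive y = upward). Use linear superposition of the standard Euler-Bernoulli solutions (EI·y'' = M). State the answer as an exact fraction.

y(2) = -2681/375000 m

Load 1 — uniform load w=3 kN/m over full span:
  y_1 = -wx(L³-2Lx²+x³)/(24EI) = -3·2·(10³-2·10·2²+2³)/(24·50000) = -29/6250 m
Load 2 — point force P=7 kN at a=4 m (b=L-a=6):
  y_2 = -Pbx(L²-b²-x²)/(6LEI)  [x≤a] = -7·6·2·(10²-6²-2²)/(6·10·50000) = -21/12500 m
Load 3 — triangular load w₀=5 kN/m (0→w₀ over full span):
  y_3 = -w₀x(7L⁴-10L²x²+3x⁴)/(360LEI) = -5·2·(7·10⁴-10·10²·2²+3·2⁴)/(360·10·50000) = -172/46875 m
Load 4 — point force P=-12 kN at a=5 m (b=L-a=5):
  y_4 = -Pbx(L²-b²-x²)/(6LEI)  [x≤a] = -(-12)·5·2·(10²-5²-2²)/(6·10·50000) = 71/25000 m
Superposition: y = Σ y_i = -2681/375000 m ≈ -0.007149 m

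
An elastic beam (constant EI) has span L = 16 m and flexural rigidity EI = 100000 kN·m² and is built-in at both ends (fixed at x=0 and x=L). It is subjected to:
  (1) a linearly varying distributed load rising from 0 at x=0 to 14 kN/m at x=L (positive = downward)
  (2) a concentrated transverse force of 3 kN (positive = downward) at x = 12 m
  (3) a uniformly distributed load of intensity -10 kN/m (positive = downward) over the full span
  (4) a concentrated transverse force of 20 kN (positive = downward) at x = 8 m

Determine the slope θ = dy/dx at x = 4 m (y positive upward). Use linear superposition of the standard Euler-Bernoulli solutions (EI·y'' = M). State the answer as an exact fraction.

θ(4) = 327/2000000 rad

Load 1 — triangular load w₀=14 kN/m (0→w₀ over full span):
  θ_1 = -w₀(2x(L-x)(L-2x)(x+2L)+x²(L-x)²)/(120LEI) = -14·(2·4·(16-4)·(16-2·4)·(4+2·16)+4²·(16-4)²)/(120·16·100000) = -273/125000 rad
Load 2 — point force P=3 kN at a=12 m (b=L-a=4):
  θ_2 = -Pb²x(2aL-(3a+b)x)/(2L³EI)  [x≤a] = -3·4²·4·(2·12·16-(3·12+4)·4)/(2·16³·100000) = -21/400000 rad
Load 3 — uniform load w=-10 kN/m over full span:
  θ_3 = -wx(L-x)(L-2x)/(12EI) = -(-10)·4·(16-4)·(16-2·4)/(12·100000) = 2/625 rad
Load 4 — point force P=20 kN at a=8 m (b=L-a=8):
  θ_4 = -Pb²x(2aL-(3a+b)x)/(2L³EI)  [x≤a] = -20·8²·4·(2·8·16-(3·8+8)·4)/(2·16³·100000) = -1/1250 rad
Superposition: θ = Σ θ_i = 327/2000000 rad ≈ 0.000163 rad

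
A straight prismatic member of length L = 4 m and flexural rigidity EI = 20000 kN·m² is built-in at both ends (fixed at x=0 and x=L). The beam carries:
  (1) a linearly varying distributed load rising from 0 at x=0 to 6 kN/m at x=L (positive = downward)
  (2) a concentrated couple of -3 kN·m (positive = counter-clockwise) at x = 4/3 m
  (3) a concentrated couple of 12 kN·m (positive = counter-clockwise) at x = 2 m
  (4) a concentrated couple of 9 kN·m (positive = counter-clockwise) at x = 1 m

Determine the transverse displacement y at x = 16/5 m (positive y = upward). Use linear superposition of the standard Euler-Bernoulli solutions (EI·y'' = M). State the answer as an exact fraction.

Load 1 — triangular load w₀=6 kN/m (0→w₀ over full span):
  y_1 = -w₀x²(L-x)²(x+2L)/(120LEI) = -6·(16/5)²·(4-(16/5))²·((16/5)+2·4)/(120·4·20000) = -448/9765625 m
Load 2 — applied couple M₀=-3 kN·m at a=4/3 m (b=L-a=8/3):
  y_2 = (R_Ax³/6 - M_Ax²/2 - M₀(x-a)²/2)/EI  [x>a] with R_A=-1, M_A=0 = ((-1)·(16/5)³/6 - 0·(16/5)²/2 - (-3)·((16/5)-(4/3))²/2)/20000 = -11/937500 m
Load 3 — applied couple M₀=12 kN·m at a=2 m (b=L-a=2):
  y_3 = (R_Ax³/6 - M_Ax²/2 - M₀(x-a)²/2)/EI  [x>a] with R_A=9/2, M_A=3 = ((9/2)·(16/5)³/6 - 3·(16/5)²/2 - 12·((16/5)-2)²/2)/20000 = 9/312500 m
Load 4 — applied couple M₀=9 kN·m at a=1 m (b=L-a=3):
  y_4 = (R_Ax³/6 - M_Ax²/2 - M₀(x-a)²/2)/EI  [x>a] with R_A=81/32, M_A=-27/16 = ((81/32)·(16/5)³/6 - (-27/16)·(16/5)²/2 - 9·((16/5)-1)²/2)/20000 = 171/5000000 m
Superposition: y = Σ y_i = 10109/1875000000 m ≈ 0.000005 m

y(16/5) = 10109/1875000000 m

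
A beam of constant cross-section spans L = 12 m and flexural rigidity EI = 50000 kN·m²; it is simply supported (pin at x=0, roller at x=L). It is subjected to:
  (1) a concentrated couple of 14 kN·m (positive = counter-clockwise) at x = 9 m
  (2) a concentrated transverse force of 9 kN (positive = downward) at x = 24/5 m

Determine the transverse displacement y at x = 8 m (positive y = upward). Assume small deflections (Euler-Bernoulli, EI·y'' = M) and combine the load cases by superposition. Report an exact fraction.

y(8) = -188071/28125000 m

Load 1 — applied couple M₀=14 kN·m at a=9 m (b=L-a=3):
  y_1 = (M₀x³/(6L)+C₁x)/EI  [x≤a] with C₁=M₀(3b²-L²)/(6L)=-91/4 = (14·8³/(6·12)+(-91/4)·8)/50000 = -371/225000 m
Load 2 — point force P=9 kN at a=24/5 m (b=L-a=36/5):
  y_2 = -Pa(L-x)(2Lx-a²-x²)/(6LEI)  [x>a] = -9·(24/5)·(12-8)·(2·12·8-(24/5)²-8²)/(6·12·50000) = -1968/390625 m
Superposition: y = Σ y_i = -188071/28125000 m ≈ -0.006687 m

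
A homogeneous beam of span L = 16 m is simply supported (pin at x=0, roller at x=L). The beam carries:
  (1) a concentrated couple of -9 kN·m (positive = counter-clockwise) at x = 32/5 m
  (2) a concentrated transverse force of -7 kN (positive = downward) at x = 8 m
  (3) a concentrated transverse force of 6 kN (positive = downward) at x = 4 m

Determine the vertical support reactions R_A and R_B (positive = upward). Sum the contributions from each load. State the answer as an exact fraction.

Load 1 — applied couple M₀=-9 kN·m at a=32/5 m (b=L-a=48/5):
  R_A = M₀/L = (-9)/16 = -9/16 kN
  R_B = -M₀/L = -(-9)/16 = 9/16 kN
Load 2 — point force P=-7 kN at a=8 m (b=L-a=8):
  R_A = Pb/L = (-7)·8/16 = -7/2 kN
  R_B = Pa/L = (-7)·8/16 = -7/2 kN
Load 3 — point force P=6 kN at a=4 m (b=L-a=12):
  R_A = Pb/L = 6·12/16 = 9/2 kN
  R_B = Pa/L = 6·4/16 = 3/2 kN
Superposition: R_A = 7/16 kN, R_B = -23/16 kN

R_A = 7/16 kN, R_B = -23/16 kN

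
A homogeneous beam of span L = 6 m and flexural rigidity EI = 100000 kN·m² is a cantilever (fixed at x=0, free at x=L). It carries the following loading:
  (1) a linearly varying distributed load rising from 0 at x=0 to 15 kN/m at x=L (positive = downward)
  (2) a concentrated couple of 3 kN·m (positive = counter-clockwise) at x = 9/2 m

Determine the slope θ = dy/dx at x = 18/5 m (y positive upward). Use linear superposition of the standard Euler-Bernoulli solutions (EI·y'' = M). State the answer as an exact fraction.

Load 1 — triangular load w₀=15 kN/m (0→w₀ over full span):
  θ_1 = (w₀Lx²/4-w₀L²x/3-w₀x⁴/(24L))/EI = (15·6·(18/5)²/4-15·6²·(18/5)/3-15·(18/5)⁴/(24·6))/100000 = -46737/12500000 rad
Load 2 — applied couple M₀=3 kN·m at a=9/2 m (b=L-a=3/2):
  θ_2 = M₀x/EI  [x≤a] = 3·(18/5)/100000 = 27/250000 rad
Superposition: θ = Σ θ_i = -45387/12500000 rad ≈ -0.003631 rad

θ(18/5) = -45387/12500000 rad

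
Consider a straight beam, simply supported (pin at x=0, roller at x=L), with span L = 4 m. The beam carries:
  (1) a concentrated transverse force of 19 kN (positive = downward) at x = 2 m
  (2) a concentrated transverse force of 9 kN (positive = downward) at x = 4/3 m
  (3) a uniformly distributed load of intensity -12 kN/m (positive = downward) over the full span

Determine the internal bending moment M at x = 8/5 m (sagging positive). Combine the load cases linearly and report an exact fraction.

M(8/5) = -16/25 kN·m

Load 1 — point force P=19 kN at a=2 m (b=L-a=2):
  M_1 = Pbx/L  [x≤a] = 19·2·(8/5)/4 = 76/5 kN·m
Load 2 — point force P=9 kN at a=4/3 m (b=L-a=8/3):
  M_2 = Pa(L-x)/L  [x>a] = 9·(4/3)·(4-(8/5))/4 = 36/5 kN·m
Load 3 — uniform load w=-12 kN/m over full span:
  M_3 = wx(L-x)/2 = (-12)·(8/5)·(4-(8/5))/2 = -576/25 kN·m
Superposition: M = Σ M_i = -16/25 kN·m ≈ -0.640000 kN·m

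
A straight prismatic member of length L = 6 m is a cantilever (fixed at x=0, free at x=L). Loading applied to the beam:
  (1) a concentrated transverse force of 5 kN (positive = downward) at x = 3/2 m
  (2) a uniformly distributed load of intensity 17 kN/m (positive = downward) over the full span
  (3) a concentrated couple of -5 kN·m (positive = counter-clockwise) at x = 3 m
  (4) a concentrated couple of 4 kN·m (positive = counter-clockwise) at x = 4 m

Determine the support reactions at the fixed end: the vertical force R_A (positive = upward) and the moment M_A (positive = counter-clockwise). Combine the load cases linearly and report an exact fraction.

R_A = 107 kN, M_A = 629/2 kN·m

Load 1 — point force P=5 kN at a=3/2 m (b=L-a=9/2):
  R_A = P = 5 kN
  M_A = Pa = 5·(3/2) = 15/2 kN·m
Load 2 — uniform load w=17 kN/m over full span:
  R_A = wL = 17·6 = 102 kN
  M_A = wL²/2 = 17·6²/2 = 306 kN·m
Load 3 — applied couple M₀=-5 kN·m at a=3 m (b=L-a=3):
  R_A = 0 kN
  M_A = -M₀ = -(-5) = 5 kN·m
Load 4 — applied couple M₀=4 kN·m at a=4 m (b=L-a=2):
  R_A = 0 kN
  M_A = -M₀ = -4 kN·m
Superposition: R_A = 107 kN, M_A = 629/2 kN·m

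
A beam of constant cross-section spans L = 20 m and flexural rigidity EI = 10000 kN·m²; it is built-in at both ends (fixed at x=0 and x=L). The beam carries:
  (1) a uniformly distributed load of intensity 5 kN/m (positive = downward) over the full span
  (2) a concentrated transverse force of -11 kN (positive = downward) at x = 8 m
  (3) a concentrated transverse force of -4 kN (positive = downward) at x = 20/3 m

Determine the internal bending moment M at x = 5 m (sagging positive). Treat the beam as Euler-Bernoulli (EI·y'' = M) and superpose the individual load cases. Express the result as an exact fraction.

Load 1 — uniform load w=5 kN/m over full span:
  M_1 = wLx/2 - wL²/12 - wx²/2 = 5·20·5/2 - 5·20²/12 - 5·5²/2 = 125/6 kN·m
Load 2 — point force P=-11 kN at a=8 m (b=L-a=12):
  M_2 = Pb²(3a+b)x/L³ - Pab²/L²  [x≤a] = (-11)·12²·(3·8+12)·5/20³ - (-11)·8·12²/20² = -99/25 kN·m
Load 3 — point force P=-4 kN at a=20/3 m (b=L-a=40/3):
  M_3 = Pb²(3a+b)x/L³ - Pab²/L²  [x≤a] = (-4)·(40/3)²·(3·(20/3)+(40/3))·5/20³ - (-4)·(20/3)·(40/3)²/20² = -80/27 kN·m
Superposition: M = Σ M_i = 18779/1350 kN·m ≈ 13.910370 kN·m

M(5) = 18779/1350 kN·m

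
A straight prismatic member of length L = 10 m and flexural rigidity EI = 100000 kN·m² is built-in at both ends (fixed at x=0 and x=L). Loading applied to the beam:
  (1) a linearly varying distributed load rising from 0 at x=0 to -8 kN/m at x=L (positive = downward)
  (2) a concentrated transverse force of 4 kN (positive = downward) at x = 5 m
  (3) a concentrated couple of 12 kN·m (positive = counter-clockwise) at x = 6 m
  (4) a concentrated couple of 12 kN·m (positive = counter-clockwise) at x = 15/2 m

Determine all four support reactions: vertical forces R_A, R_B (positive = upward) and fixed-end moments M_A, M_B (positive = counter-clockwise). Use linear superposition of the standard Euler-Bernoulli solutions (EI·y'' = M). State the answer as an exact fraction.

Load 1 — triangular load w₀=-8 kN/m (0→w₀ over full span):
  R_A = 3w₀L/20 = 3·(-8)·10/20 = -12 kN
  M_A = w₀L²/30 = (-8)·10²/30 = -80/3 kN·m
  R_B = 7w₀L/20 = 7·(-8)·10/20 = -28 kN
  M_B = -w₀L²/20 = -(-8)·10²/20 = 40 kN·m
Load 2 — point force P=4 kN at a=5 m (b=L-a=5):
  R_A = Pb²(3a+b)/L³ = 4·5²·(3·5+5)/10³ = 2 kN
  M_A = Pab²/L² = 4·5·5²/10² = 5 kN·m
  R_B = Pa²(a+3b)/L³ = 4·5²·(5+3·5)/10³ = 2 kN
  M_B = -Pa²b/L² = -4·5²·5/10² = -5 kN·m
Load 3 — applied couple M₀=12 kN·m at a=6 m (b=L-a=4):
  R_A = 6M₀ab/L³ = 6·12·6·4/10³ = 216/125 kN
  M_A = M₀b(2a-b)/L² = 12·4·(2·6-4)/10² = 96/25 kN·m
  R_B = -6M₀ab/L³ = -6·12·6·4/10³ = -216/125 kN
  M_B = M₀a(2b-a)/L² = 12·6·(2·4-6)/10² = 36/25 kN·m
Load 4 — applied couple M₀=12 kN·m at a=15/2 m (b=L-a=5/2):
  R_A = 6M₀ab/L³ = 6·12·(15/2)·(5/2)/10³ = 27/20 kN
  M_A = M₀b(2a-b)/L² = 12·(5/2)·(2·(15/2)-(5/2))/10² = 15/4 kN·m
  R_B = -6M₀ab/L³ = -6·12·(15/2)·(5/2)/10³ = -27/20 kN
  M_B = M₀a(2b-a)/L² = 12·(15/2)·(2·(5/2)-(15/2))/10² = -9/4 kN·m
Superposition: R_A = -3461/500 kN, M_A = -4223/300 kN·m, R_B = -14539/500 kN, M_B = 3419/100 kN·m

R_A = -3461/500 kN, M_A = -4223/300 kN·m, R_B = -14539/500 kN, M_B = 3419/100 kN·m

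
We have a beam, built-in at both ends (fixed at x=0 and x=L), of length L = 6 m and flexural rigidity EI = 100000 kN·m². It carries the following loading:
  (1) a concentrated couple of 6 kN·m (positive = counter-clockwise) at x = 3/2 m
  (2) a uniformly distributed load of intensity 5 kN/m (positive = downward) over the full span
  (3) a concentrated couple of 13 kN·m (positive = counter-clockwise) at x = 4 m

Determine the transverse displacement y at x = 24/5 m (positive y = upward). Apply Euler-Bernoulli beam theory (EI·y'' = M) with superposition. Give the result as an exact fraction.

y(24/5) = -3359/50000000 m

Load 1 — applied couple M₀=6 kN·m at a=3/2 m (b=L-a=9/2):
  y_1 = (R_Ax³/6 - M_Ax²/2 - M₀(x-a)²/2)/EI  [x>a] with R_A=9/8, M_A=-9/8 = ((9/8)·(24/5)³/6 - (-9/8)·(24/5)²/2 - 6·((24/5)-(3/2))²/2)/100000 = 513/50000000 m
Load 2 — uniform load w=5 kN/m over full span:
  y_2 = -wx²(L-x)²/(24EI) = -5·(24/5)²·(6-(24/5))²/(24·100000) = -27/390625 m
Load 3 — applied couple M₀=13 kN·m at a=4 m (b=L-a=2):
  y_3 = (R_Ax³/6 - M_Ax²/2 - M₀(x-a)²/2)/EI  [x>a] with R_A=26/9, M_A=13/3 = ((26/9)·(24/5)³/6 - (13/3)·(24/5)²/2 - 13·((24/5)-4)²/2)/100000 = -13/1562500 m
Superposition: y = Σ y_i = -3359/50000000 m ≈ -0.000067 m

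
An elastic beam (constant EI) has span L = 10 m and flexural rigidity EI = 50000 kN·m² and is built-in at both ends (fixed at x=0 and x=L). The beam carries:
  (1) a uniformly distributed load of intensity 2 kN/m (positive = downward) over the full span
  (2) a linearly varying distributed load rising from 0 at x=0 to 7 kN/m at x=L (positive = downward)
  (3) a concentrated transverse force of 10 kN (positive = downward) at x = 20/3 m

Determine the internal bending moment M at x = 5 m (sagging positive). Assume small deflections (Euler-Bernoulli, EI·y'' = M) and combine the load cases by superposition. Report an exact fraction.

M(5) = 1025/36 kN·m

Load 1 — uniform load w=2 kN/m over full span:
  M_1 = wLx/2 - wL²/12 - wx²/2 = 2·10·5/2 - 2·10²/12 - 2·5²/2 = 25/3 kN·m
Load 2 — triangular load w₀=7 kN/m (0→w₀ over full span):
  M_2 = 3w₀Lx/20 - w₀L²/30 - w₀x³/(6L) = 3·7·10·5/20 - 7·10²/30 - 7·5³/(6·10) = 175/12 kN·m
Load 3 — point force P=10 kN at a=20/3 m (b=L-a=10/3):
  M_3 = Pb²(3a+b)x/L³ - Pab²/L²  [x≤a] = 10·(10/3)²·(3·(20/3)+(10/3))·5/10³ - 10·(20/3)·(10/3)²/10² = 50/9 kN·m
Superposition: M = Σ M_i = 1025/36 kN·m ≈ 28.472222 kN·m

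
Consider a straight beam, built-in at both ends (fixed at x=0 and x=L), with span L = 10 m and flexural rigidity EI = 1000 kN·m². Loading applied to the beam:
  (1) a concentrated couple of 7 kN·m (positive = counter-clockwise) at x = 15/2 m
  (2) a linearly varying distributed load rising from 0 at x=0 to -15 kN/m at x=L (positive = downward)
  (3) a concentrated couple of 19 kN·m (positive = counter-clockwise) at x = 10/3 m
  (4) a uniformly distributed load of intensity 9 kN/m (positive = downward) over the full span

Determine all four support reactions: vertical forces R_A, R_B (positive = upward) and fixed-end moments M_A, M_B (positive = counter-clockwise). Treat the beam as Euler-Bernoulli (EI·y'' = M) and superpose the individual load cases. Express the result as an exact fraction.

R_A = 6197/240 kN, M_A = 435/16 kN·m, R_B = -2597/240 kN, M_B = 241/48 kN·m

Load 1 — applied couple M₀=7 kN·m at a=15/2 m (b=L-a=5/2):
  R_A = 6M₀ab/L³ = 6·7·(15/2)·(5/2)/10³ = 63/80 kN
  M_A = M₀b(2a-b)/L² = 7·(5/2)·(2·(15/2)-(5/2))/10² = 35/16 kN·m
  R_B = -6M₀ab/L³ = -6·7·(15/2)·(5/2)/10³ = -63/80 kN
  M_B = M₀a(2b-a)/L² = 7·(15/2)·(2·(5/2)-(15/2))/10² = -21/16 kN·m
Load 2 — triangular load w₀=-15 kN/m (0→w₀ over full span):
  R_A = 3w₀L/20 = 3·(-15)·10/20 = -45/2 kN
  M_A = w₀L²/30 = (-15)·10²/30 = -50 kN·m
  R_B = 7w₀L/20 = 7·(-15)·10/20 = -105/2 kN
  M_B = -w₀L²/20 = -(-15)·10²/20 = 75 kN·m
Load 3 — applied couple M₀=19 kN·m at a=10/3 m (b=L-a=20/3):
  R_A = 6M₀ab/L³ = 6·19·(10/3)·(20/3)/10³ = 38/15 kN
  M_A = M₀b(2a-b)/L² = 19·(20/3)·(2·(10/3)-(20/3))/10² = 0 kN·m
  R_B = -6M₀ab/L³ = -6·19·(10/3)·(20/3)/10³ = -38/15 kN
  M_B = M₀a(2b-a)/L² = 19·(10/3)·(2·(20/3)-(10/3))/10² = 19/3 kN·m
Load 4 — uniform load w=9 kN/m over full span:
  R_A = wL/2 = 9·10/2 = 45 kN
  M_A = wL²/12 = 9·10²/12 = 75 kN·m
  R_B = wL/2 = 9·10/2 = 45 kN
  M_B = -wL²/12 = -9·10²/12 = -75 kN·m
Superposition: R_A = 6197/240 kN, M_A = 435/16 kN·m, R_B = -2597/240 kN, M_B = 241/48 kN·m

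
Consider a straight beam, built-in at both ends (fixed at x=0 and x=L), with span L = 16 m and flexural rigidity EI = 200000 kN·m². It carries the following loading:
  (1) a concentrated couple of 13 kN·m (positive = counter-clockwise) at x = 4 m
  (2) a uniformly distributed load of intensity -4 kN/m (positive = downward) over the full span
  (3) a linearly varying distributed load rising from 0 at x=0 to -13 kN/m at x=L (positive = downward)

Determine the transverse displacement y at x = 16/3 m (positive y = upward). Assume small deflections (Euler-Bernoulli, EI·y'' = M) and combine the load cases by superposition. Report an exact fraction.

Load 1 — applied couple M₀=13 kN·m at a=4 m (b=L-a=12):
  y_1 = (R_Ax³/6 - M_Ax²/2 - M₀(x-a)²/2)/EI  [x>a] with R_A=117/128, M_A=-39/16 = ((117/128)·(16/3)³/6 - (-39/16)·(16/3)²/2 - 13·((16/3)-4)²/2)/200000 = 13/56250 m
Load 2 — uniform load w=-4 kN/m over full span:
  y_2 = -wx²(L-x)²/(24EI) = -(-4)·(16/3)²·(16-(16/3))²/(24·200000) = 2048/759375 m
Load 3 — triangular load w₀=-13 kN/m (0→w₀ over full span):
  y_3 = -w₀x²(L-x)²(x+2L)/(120LEI) = -(-13)·(16/3)²·(16-(16/3))²·((16/3)+2·16)/(120·16·200000) = 46592/11390625 m
Superposition: y = Σ y_i = 159889/22781250 m ≈ 0.007018 m

y(16/3) = 159889/22781250 m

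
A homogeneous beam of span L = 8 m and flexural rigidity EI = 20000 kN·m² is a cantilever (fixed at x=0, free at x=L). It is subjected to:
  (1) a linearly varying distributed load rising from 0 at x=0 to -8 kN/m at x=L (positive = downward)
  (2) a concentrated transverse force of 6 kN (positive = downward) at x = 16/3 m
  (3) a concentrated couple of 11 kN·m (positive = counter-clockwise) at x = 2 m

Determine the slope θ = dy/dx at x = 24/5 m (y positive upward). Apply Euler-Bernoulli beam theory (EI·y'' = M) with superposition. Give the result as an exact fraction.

θ(24/5) = 128187/6250000 rad

Load 1 — triangular load w₀=-8 kN/m (0→w₀ over full span):
  θ_1 = (w₀Lx²/4-w₀L²x/3-w₀x⁴/(24L))/EI = ((-8)·8·(24/5)²/4-(-8)·8²·(24/5)/3-(-8)·(24/5)⁴/(24·8))/20000 = 9232/390625 rad
Load 2 — point force P=6 kN at a=16/3 m (b=L-a=8/3):
  θ_2 = -Px(2a-x)/(2EI)  [x≤a] = -6·(24/5)·(2·(16/3)-(24/5))/(2·20000) = -66/15625 rad
Load 3 — applied couple M₀=11 kN·m at a=2 m (b=L-a=6):
  θ_3 = M₀a/EI  [x>a] = 11·2/20000 = 11/10000 rad
Superposition: θ = Σ θ_i = 128187/6250000 rad ≈ 0.020510 rad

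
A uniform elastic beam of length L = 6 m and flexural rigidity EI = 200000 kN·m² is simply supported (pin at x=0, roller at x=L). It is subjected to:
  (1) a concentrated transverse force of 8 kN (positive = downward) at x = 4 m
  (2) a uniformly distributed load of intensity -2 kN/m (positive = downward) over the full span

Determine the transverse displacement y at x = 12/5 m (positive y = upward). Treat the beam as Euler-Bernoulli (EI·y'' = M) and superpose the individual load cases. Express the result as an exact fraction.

y(12/5) = 973/46875000 m

Load 1 — point force P=8 kN at a=4 m (b=L-a=2):
  y_1 = -Pbx(L²-b²-x²)/(6LEI)  [x≤a] = -8·2·(12/5)·(6²-2²-(12/5)²)/(6·6·200000) = -164/1171875 m
Load 2 — uniform load w=-2 kN/m over full span:
  y_2 = -wx(L³-2Lx²+x³)/(24EI) = -(-2)·(12/5)·(6³-2·6·(12/5)²+(12/5)³)/(24·200000) = 2511/15625000 m
Superposition: y = Σ y_i = 973/46875000 m ≈ 0.000021 m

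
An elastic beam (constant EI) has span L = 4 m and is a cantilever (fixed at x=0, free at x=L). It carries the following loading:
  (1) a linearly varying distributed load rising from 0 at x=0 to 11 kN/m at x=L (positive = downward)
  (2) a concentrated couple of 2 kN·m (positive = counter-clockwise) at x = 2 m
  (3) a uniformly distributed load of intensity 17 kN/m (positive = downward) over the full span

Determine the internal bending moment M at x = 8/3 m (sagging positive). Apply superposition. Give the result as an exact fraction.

M(8/3) = -1928/81 kN·m

Load 1 — triangular load w₀=11 kN/m (0→w₀ over full span):
  M_1 = w₀Lx/2 - w₀L²/3 - w₀x³/(6L) = 11·4·(8/3)/2 - 11·4²/3 - 11·(8/3)³/(6·4) = -704/81 kN·m
Load 2 — applied couple M₀=2 kN·m at a=2 m (b=L-a=2):
  M_2 = 0  [x>a] = 0 kN·m
Load 3 — uniform load w=17 kN/m over full span:
  M_3 = -w(L-x)²/2 = -17·(4-(8/3))²/2 = -136/9 kN·m
Superposition: M = Σ M_i = -1928/81 kN·m ≈ -23.802469 kN·m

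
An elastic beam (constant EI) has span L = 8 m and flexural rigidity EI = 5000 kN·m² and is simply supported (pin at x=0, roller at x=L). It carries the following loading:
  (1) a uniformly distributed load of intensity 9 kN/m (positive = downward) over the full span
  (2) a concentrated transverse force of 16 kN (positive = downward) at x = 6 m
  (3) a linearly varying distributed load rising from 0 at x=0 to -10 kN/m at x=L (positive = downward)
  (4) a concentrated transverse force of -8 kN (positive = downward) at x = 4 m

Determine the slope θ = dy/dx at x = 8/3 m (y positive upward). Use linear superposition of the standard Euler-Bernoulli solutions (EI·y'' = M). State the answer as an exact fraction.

θ(8/3) = -1387/151875 rad

Load 1 — uniform load w=9 kN/m over full span:
  θ_1 = -w(L³-6Lx²+4x³)/(24EI) = -9·(8³-6·8·(8/3)²+4·(8/3)³)/(24·5000) = -104/5625 rad
Load 2 — point force P=16 kN at a=6 m (b=L-a=2):
  θ_2 = -Pb(L²-b²-3x²)/(6LEI)  [x≤a] = -16·2·(8²-2²-3·(8/3)²)/(6·8·5000) = -29/5625 rad
Load 3 — triangular load w₀=-10 kN/m (0→w₀ over full span):
  θ_3 = -w₀(7L⁴-30L²x²+15x⁴)/(360LEI) = -(-10)·(7·8⁴-30·8²·(8/3)²+15·(8/3)⁴)/(360·8·5000) = 1664/151875 rad
Load 4 — point force P=-8 kN at a=4 m (b=L-a=4):
  θ_4 = -Pb(L²-b²-3x²)/(6LEI)  [x≤a] = -(-8)·4·(8²-4²-3·(8/3)²)/(6·8·5000) = 4/1125 rad
Superposition: θ = Σ θ_i = -1387/151875 rad ≈ -0.009133 rad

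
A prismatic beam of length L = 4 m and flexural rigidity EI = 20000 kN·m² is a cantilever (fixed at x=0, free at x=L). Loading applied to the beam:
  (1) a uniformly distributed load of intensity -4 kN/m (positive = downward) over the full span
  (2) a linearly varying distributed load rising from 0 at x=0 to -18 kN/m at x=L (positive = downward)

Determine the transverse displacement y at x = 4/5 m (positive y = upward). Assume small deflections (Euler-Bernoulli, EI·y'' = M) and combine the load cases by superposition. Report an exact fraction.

y(4/5) = 53618/29296875 m

Load 1 — uniform load w=-4 kN/m over full span:
  y_1 = -wx²(x²-4Lx+6L²)/(24EI) = -(-4)·(4/5)²·((4/5)²-4·4·(4/5)+6·4²)/(24·20000) = 524/1171875 m
Load 2 — triangular load w₀=-18 kN/m (0→w₀ over full span):
  y_2 = (w₀Lx³/12-w₀L²x²/6-w₀x⁵/(120L))/EI = ((-18)·4·(4/5)³/12-(-18)·4²·(4/5)²/6-(-18)·(4/5)⁵/(120·4))/20000 = 13506/9765625 m
Superposition: y = Σ y_i = 53618/29296875 m ≈ 0.001830 m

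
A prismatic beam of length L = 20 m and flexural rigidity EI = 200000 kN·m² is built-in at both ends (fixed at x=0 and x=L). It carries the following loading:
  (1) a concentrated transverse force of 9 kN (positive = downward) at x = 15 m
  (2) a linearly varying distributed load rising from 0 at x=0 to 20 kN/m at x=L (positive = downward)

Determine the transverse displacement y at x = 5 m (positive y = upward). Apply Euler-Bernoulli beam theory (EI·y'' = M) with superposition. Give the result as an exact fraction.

Load 1 — point force P=9 kN at a=15 m (b=L-a=5):
  y_1 = -Pb²x²(3aL-(3a+b)x)/(6L³EI)  [x≤a] = -9·5²·5²·(3·15·20-(3·15+5)·5)/(6·20³·200000) = -39/102400 m
Load 2 — triangular load w₀=20 kN/m (0→w₀ over full span):
  y_2 = -w₀x²(L-x)²(x+2L)/(120LEI) = -20·5²·(20-5)²·(5+2·20)/(120·20·200000) = -27/2560 m
Superposition: y = Σ y_i = -1119/102400 m ≈ -0.010928 m

y(5) = -1119/102400 m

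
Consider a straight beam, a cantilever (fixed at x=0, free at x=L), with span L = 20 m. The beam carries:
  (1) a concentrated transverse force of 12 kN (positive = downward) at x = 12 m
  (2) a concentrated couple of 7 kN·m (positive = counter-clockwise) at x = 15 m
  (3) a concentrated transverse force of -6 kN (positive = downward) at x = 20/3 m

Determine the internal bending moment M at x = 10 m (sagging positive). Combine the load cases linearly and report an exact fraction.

M(10) = -17 kN·m

Load 1 — point force P=12 kN at a=12 m (b=L-a=8):
  M_1 = -P(a-x)  [x≤a] = -12·(12-10) = -24 kN·m
Load 2 — applied couple M₀=7 kN·m at a=15 m (b=L-a=5):
  M_2 = M₀  [x≤a] = 7 = 7 kN·m
Load 3 — point force P=-6 kN at a=20/3 m (b=L-a=40/3):
  M_3 = 0  [x>a] = 0 kN·m
Superposition: M = Σ M_i = -17 kN·m ≈ -17.000000 kN·m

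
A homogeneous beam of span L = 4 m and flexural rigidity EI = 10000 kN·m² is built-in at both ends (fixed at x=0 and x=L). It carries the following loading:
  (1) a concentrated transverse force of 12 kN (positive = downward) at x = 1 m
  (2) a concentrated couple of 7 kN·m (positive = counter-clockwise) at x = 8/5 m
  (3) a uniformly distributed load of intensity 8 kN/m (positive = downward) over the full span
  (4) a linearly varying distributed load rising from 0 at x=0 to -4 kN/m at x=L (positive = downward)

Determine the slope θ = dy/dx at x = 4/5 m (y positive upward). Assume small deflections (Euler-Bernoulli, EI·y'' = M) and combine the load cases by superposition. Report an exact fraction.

Load 1 — point force P=12 kN at a=1 m (b=L-a=3):
  θ_1 = -Pb²x(2aL-(3a+b)x)/(2L³EI)  [x≤a] = -12·3²·(4/5)·(2·1·4-(3·1+3)·(4/5))/(2·4³·10000) = -27/125000 rad
Load 2 — applied couple M₀=7 kN·m at a=8/5 m (b=L-a=12/5):
  θ_2 = (R_Ax²/2 - M_Ax)/EI  [x≤a] with R_A=63/25, M_A=21/25 = ((63/25)·(4/5)²/2 - (21/25)·(4/5))/10000 = 21/1562500 rad
Load 3 — uniform load w=8 kN/m over full span:
  θ_3 = -wx(L-x)(L-2x)/(12EI) = -8·(4/5)·(4-(4/5))·(4-2·(4/5))/(12·10000) = -32/78125 rad
Load 4 — triangular load w₀=-4 kN/m (0→w₀ over full span):
  θ_4 = -w₀(2x(L-x)(L-2x)(x+2L)+x²(L-x)²)/(120LEI) = -(-4)·(2·(4/5)·(4-(4/5))·(4-2·(4/5))·((4/5)+2·4)+(4/5)²·(4-(4/5))²)/(120·4·10000) = 112/1171875 rad
Superposition: θ = Σ θ_i = -4843/9375000 rad ≈ -0.000517 rad

θ(4/5) = -4843/9375000 rad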